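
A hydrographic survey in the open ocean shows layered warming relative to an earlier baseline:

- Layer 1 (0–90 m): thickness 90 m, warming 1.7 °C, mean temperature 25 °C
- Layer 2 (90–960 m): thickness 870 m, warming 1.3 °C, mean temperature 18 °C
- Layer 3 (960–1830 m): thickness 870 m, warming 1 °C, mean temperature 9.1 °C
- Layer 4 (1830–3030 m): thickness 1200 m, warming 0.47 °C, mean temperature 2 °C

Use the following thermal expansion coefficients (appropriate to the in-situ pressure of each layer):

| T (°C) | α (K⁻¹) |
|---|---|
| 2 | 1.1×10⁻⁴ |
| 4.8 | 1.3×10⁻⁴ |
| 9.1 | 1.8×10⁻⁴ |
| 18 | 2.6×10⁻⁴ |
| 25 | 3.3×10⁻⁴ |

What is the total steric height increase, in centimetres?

Layer 1 at 25 °C → α = 3.3×10⁻⁴ K⁻¹
Layer 2 at 18 °C → α = 2.6×10⁻⁴ K⁻¹
Layer 3 at 9.1 °C → α = 1.8×10⁻⁴ K⁻¹
Layer 4 at 2 °C → α = 1.1×10⁻⁴ K⁻¹
0–90 m: 90 × 3.3×10⁻⁴ × 1.7 = 0.05049 m
870 × 1.3 × 2.6×10⁻⁴ = 0.29406 m
Layer 3: 1.8×10⁻⁴ × 870 × 1 = 0.15660 m
1830–3030 m: 1.1×10⁻⁴ × 1200 × 0.47 = 0.06204 m
Δh = 0.05049 + 0.29406 + 0.15660 + 0.06204 = 0.56319 m

56 cm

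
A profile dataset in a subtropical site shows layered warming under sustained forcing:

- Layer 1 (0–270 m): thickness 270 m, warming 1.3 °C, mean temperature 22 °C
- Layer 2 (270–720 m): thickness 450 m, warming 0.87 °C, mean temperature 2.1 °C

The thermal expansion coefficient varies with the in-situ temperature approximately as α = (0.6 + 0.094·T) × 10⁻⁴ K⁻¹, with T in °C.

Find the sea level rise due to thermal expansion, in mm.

Δh ≈ 125 mm

Layer 1: α = (0.6 + 0.094×22)×10⁻⁴ = 2.668×10⁻⁴ K⁻¹
Layer 2: α = (0.6 + 0.094×2.1)×10⁻⁴ = 0.7974×10⁻⁴ K⁻¹
2.668×10⁻⁴ × 270 × 1.3 = 0.0936468 m
Layer 2: 0.7974×10⁻⁴ × 0.87 × 450 = 0.03121821 m
Δh = 0.0936468 + 0.03121821 = 0.12486501 m ≈ 125 mm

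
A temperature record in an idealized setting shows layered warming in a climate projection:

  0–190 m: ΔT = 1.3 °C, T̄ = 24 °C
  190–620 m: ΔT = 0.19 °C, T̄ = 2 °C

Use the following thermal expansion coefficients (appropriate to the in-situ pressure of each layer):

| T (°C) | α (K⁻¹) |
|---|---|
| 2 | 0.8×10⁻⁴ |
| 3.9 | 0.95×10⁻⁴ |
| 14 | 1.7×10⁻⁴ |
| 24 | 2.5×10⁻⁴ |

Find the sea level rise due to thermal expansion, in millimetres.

Layer 1 at 24 °C → α = 2.5×10⁻⁴ K⁻¹
Layer 2 at 2 °C → α = 0.8×10⁻⁴ K⁻¹
Layer 1: 2.5×10⁻⁴ × 190 × 1.3 = 0.06175 m
0.19 × 0.8×10⁻⁴ × 430 = 0.006536 m
Δh = 0.06175 + 0.006536 = 0.068286 m ≈ 68 mm

about 68 mm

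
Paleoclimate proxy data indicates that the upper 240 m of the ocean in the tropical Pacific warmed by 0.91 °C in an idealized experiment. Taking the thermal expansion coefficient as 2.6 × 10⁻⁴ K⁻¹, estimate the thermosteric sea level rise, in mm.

Δh = 56.8 mm

Δh = αΔT·H = 2.6×10⁻⁴ × 0.91 × 240 = 0.056784 m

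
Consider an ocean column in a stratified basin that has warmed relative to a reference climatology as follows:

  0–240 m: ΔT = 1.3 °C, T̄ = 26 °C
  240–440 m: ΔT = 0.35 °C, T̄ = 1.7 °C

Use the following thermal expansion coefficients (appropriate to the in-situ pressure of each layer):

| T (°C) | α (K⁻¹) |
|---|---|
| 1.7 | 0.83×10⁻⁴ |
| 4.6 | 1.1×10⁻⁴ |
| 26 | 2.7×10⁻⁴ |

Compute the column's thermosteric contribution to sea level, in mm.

Δh = 90.1 mm

Layer 1 at 26 °C → α = 2.7×10⁻⁴ K⁻¹
Layer 2 at 1.7 °C → α = 0.83×10⁻⁴ K⁻¹
1.3 × 2.7×10⁻⁴ × 240 = 0.08424 m
Layer 2: 200 × 0.83×10⁻⁴ × 0.35 = 0.00581 m
Δh = 0.08424 + 0.00581 = 0.09005 m ≈ 90.1 mm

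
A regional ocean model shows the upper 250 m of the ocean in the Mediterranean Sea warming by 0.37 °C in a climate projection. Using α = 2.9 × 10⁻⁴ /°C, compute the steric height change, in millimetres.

Δh = αΔT·H = 2.9×10⁻⁴ × 0.37 × 250 = 0.026825 m

about 26.8 mm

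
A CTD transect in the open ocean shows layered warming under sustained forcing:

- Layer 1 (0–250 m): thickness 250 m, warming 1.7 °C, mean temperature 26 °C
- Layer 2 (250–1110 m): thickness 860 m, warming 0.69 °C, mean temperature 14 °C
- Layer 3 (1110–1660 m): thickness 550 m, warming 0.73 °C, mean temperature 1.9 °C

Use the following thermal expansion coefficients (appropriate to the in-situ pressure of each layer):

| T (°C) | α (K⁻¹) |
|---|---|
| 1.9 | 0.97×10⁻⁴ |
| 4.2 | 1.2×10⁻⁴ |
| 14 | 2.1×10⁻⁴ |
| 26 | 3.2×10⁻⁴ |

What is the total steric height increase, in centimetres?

about 30.0 cm

Layer 1 at 26 °C → α = 3.2×10⁻⁴ K⁻¹
Layer 2 at 14 °C → α = 2.1×10⁻⁴ K⁻¹
Layer 3 at 1.9 °C → α = 0.97×10⁻⁴ K⁻¹
Layer 1: 1.7 × 250 × 3.2×10⁻⁴ = 0.13600 m
2.1×10⁻⁴ × 860 × 0.69 = 0.124614 m
1110–1660 m: 550 × 0.73 × 0.97×10⁻⁴ = 0.0389455 m
Δh = 0.13600 + 0.124614 + 0.0389455 = 0.2995595 m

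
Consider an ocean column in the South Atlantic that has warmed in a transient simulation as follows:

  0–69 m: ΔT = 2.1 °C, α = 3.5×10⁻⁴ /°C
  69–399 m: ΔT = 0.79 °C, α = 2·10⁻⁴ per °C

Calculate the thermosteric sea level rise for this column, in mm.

Δh ≈ 100 mm

Layer 1: 3.5×10⁻⁴ × 2.1 × 69 = 0.050715 m
Layer 2: 0.79 × 2×10⁻⁴ × 330 = 0.05214 m
Δh = 0.050715 + 0.05214 = 0.102855 m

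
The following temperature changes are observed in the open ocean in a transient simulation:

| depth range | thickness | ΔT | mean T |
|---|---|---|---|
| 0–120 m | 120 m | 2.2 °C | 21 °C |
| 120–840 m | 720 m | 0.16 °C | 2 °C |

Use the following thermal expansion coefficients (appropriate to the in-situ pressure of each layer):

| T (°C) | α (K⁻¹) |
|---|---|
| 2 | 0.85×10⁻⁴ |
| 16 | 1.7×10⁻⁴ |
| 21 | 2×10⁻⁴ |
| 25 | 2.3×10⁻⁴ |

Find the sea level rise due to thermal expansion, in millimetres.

63 mm

Layer 1 at 21 °C → α = 2×10⁻⁴ K⁻¹
Layer 2 at 2 °C → α = 0.85×10⁻⁴ K⁻¹
0–120 m: 2×10⁻⁴ × 2.2 × 120 = 0.05280 m
720 × 0.85×10⁻⁴ × 0.16 = 0.009792 m
Δh = 0.05280 + 0.009792 = 0.062592 m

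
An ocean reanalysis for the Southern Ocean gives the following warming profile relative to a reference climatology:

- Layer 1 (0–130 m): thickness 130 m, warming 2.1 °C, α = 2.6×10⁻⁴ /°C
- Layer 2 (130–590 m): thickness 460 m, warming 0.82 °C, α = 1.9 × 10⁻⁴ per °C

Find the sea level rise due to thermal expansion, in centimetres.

14 cm of thermosteric rise

Layer 1: 2.1 × 130 × 2.6×10⁻⁴ = 0.07098 m
1.9×10⁻⁴ × 0.82 × 460 = 0.071668 m
Δh = 0.07098 + 0.071668 = 0.142648 m ≈ 14 cm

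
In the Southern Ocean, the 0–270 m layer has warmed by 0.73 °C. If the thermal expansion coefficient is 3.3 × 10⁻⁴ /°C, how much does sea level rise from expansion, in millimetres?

Δh = 65.0 mm

Δh = αΔT·H = 3.3×10⁻⁴ × 0.73 × 270 = 0.065043 m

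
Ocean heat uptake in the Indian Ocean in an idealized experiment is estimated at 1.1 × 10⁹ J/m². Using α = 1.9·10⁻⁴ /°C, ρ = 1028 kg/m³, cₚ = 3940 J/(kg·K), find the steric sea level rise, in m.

about 0.052 m

Δh = αQ/(ρcₚ) = 1.9×10⁻⁴ × 1.1×10⁹ / (1028 × 3940) ≈ 0.051601 m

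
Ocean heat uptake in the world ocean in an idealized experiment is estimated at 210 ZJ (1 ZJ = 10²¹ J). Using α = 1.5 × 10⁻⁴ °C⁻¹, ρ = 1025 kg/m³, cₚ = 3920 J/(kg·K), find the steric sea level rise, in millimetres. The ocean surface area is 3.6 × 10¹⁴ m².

Per unit area: Q = 210×10²¹ / (3.6×10¹⁴) ≈ 5.833×10⁸ J/m²
Δh = αQ/(ρcₚ) = 1.5×10⁻⁴ × 5.833×10⁸ / (1025 × 3920) ≈ 0.021776 m

Δh ≈ 22 mm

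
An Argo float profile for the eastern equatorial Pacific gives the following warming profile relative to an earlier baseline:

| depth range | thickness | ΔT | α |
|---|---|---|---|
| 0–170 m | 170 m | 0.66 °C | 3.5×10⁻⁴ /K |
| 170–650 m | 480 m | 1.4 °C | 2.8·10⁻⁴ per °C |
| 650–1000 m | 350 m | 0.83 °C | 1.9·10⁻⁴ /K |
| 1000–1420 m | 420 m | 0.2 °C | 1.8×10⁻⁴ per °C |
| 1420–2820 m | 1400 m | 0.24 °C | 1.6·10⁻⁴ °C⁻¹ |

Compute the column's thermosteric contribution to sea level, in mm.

about 352 mm

170 × 3.5×10⁻⁴ × 0.66 = 0.03927 m
170–650 m: 2.8×10⁻⁴ × 1.4 × 480 = 0.18816 m
650–1000 m: 350 × 1.9×10⁻⁴ × 0.83 = 0.055195 m
1000–1420 m: 0.2 × 1.8×10⁻⁴ × 420 = 0.01512 m
0.24 × 1400 × 1.6×10⁻⁴ = 0.05376 m
Δh = 0.03927 + 0.18816 + 0.055195 + 0.01512 + 0.05376 = 0.351505 m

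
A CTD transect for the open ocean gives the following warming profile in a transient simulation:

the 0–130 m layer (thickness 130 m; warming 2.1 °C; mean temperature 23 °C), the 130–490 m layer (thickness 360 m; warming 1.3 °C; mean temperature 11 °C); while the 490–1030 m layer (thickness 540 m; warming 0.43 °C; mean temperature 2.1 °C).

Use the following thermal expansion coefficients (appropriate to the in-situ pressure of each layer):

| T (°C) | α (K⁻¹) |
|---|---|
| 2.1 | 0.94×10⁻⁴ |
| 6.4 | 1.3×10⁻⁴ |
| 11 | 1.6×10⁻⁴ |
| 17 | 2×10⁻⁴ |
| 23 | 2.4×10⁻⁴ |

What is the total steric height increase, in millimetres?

162 mm of thermosteric rise

Layer 1 at 23 °C → α = 2.4×10⁻⁴ K⁻¹
Layer 2 at 11 °C → α = 1.6×10⁻⁴ K⁻¹
Layer 3 at 2.1 °C → α = 0.94×10⁻⁴ K⁻¹
0–130 m: 2.4×10⁻⁴ × 2.1 × 130 = 0.06552 m
130–490 m: 1.6×10⁻⁴ × 360 × 1.3 = 0.07488 m
490–1030 m: 0.43 × 540 × 0.94×10⁻⁴ = 0.0218268 m
Δh = 0.06552 + 0.07488 + 0.0218268 = 0.1622268 m ≈ 162 mm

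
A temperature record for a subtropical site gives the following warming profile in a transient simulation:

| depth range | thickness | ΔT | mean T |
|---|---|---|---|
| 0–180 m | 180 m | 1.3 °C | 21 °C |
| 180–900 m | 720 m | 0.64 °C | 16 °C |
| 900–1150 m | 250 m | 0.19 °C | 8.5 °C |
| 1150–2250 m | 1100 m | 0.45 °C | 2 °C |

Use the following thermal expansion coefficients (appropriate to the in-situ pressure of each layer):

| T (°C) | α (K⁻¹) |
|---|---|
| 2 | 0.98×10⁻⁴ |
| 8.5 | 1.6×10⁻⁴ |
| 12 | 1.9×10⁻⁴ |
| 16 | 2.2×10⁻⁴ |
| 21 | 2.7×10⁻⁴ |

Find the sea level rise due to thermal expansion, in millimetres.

Δh ≈ 220 mm

Layer 1 at 21 °C → α = 2.7×10⁻⁴ K⁻¹
Layer 2 at 16 °C → α = 2.2×10⁻⁴ K⁻¹
Layer 3 at 8.5 °C → α = 1.6×10⁻⁴ K⁻¹
Layer 4 at 2 °C → α = 0.98×10⁻⁴ K⁻¹
Layer 1: 2.7×10⁻⁴ × 180 × 1.3 = 0.06318 m
2.2×10⁻⁴ × 0.64 × 720 = 0.101376 m
Layer 3: 1.6×10⁻⁴ × 0.19 × 250 = 0.00760 m
1150–2250 m: 0.45 × 1100 × 0.98×10⁻⁴ = 0.04851 m
Δh = 0.06318 + 0.101376 + 0.00760 + 0.04851 = 0.220666 m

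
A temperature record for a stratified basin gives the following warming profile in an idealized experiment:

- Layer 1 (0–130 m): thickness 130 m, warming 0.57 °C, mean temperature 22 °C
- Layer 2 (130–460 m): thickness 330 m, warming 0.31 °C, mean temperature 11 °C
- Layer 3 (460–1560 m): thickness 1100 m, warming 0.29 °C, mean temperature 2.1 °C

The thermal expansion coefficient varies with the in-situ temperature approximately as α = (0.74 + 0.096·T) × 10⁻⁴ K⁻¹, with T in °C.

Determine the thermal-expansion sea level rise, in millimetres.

Layer 1: α = (0.74 + 0.096×22)×10⁻⁴ = 2.852×10⁻⁴ K⁻¹
Layer 2: α = (0.74 + 0.096×11)×10⁻⁴ = 1.796×10⁻⁴ K⁻¹
Layer 3: α = (0.74 + 0.096×2.1)×10⁻⁴ = 0.9416×10⁻⁴ K⁻¹
0–130 m: 0.57 × 2.852×10⁻⁴ × 130 = 0.02113332 m
1.796×10⁻⁴ × 330 × 0.31 = 0.01837308 m
460–1560 m: 1100 × 0.9416×10⁻⁴ × 0.29 = 0.03003704 m
Δh = 0.02113332 + 0.01837308 + 0.03003704 = 0.06954344 m

70 mm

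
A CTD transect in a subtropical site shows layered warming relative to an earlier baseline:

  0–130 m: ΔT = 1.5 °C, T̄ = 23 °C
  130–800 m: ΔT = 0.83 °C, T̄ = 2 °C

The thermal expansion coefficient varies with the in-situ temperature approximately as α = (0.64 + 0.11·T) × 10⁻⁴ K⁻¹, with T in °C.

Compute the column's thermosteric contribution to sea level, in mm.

110 mm

Layer 1: α = (0.64 + 0.11×23)×10⁻⁴ = 3.17×10⁻⁴ K⁻¹
Layer 2: α = (0.64 + 0.11×2)×10⁻⁴ = 0.86×10⁻⁴ K⁻¹
1.5 × 130 × 3.17×10⁻⁴ = 0.061815 m
670 × 0.86×10⁻⁴ × 0.83 = 0.0478246 m
Δh = 0.061815 + 0.0478246 = 0.1096396 m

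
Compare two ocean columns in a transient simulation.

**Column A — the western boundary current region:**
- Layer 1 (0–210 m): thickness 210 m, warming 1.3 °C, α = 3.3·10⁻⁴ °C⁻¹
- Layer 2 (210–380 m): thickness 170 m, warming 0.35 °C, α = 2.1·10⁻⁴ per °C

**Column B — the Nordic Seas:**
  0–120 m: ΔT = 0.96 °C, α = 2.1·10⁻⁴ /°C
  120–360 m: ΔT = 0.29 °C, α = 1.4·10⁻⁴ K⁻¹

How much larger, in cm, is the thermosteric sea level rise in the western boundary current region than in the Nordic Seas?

Δh_A − Δh_B ≈ 6.86 cm

A 0–210 m: 210 × 1.3 × 3.3×10⁻⁴ = 0.09009 m
A 170 × 0.35 × 2.1×10⁻⁴ = 0.012495 m
A total: 0.102585 m
B 120 × 0.96 × 2.1×10⁻⁴ = 0.024192 m
B Layer 2: 0.29 × 240 × 1.4×10⁻⁴ = 0.009744 m
B total: 0.033936 m
Difference: 0.102585 − 0.033936 = 0.068649 m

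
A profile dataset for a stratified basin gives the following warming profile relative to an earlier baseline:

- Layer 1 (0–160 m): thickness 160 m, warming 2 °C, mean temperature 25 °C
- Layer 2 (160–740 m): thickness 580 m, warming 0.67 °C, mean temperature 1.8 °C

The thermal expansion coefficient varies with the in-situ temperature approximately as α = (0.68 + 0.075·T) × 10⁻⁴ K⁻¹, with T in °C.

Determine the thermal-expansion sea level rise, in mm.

Δh = 110 mm

Layer 1: α = (0.68 + 0.075×25)×10⁻⁴ = 2.555×10⁻⁴ K⁻¹
Layer 2: α = (0.68 + 0.075×1.8)×10⁻⁴ = 0.815×10⁻⁴ K⁻¹
Layer 1: 2.555×10⁻⁴ × 160 × 2 = 0.08176 m
Layer 2: 0.67 × 580 × 0.815×10⁻⁴ = 0.0316709 m
Δh = 0.08176 + 0.0316709 = 0.1134309 m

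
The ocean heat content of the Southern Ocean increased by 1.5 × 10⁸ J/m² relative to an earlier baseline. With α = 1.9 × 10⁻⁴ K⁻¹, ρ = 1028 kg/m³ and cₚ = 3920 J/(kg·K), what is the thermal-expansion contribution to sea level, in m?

0.00707 m of thermosteric rise

Δh = αQ/(ρcₚ) = 1.9×10⁻⁴ × 1.5×10⁸ / (1028 × 3920) ≈ 0.0070724 m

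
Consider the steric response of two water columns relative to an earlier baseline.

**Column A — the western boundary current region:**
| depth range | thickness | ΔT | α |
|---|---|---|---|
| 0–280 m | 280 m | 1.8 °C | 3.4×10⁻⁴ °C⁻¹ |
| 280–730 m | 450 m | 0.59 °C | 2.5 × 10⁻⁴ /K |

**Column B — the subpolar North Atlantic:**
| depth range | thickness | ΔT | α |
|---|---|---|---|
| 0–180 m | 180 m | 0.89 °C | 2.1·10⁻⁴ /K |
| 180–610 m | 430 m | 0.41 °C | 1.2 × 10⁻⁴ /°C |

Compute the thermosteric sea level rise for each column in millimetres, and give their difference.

Δh_A ≈ 240 mm, Δh_B ≈ 55 mm; difference ≈ 180 mm

A Layer 1: 280 × 1.8 × 3.4×10⁻⁴ = 0.17136 m
A 280–730 m: 450 × 0.59 × 2.5×10⁻⁴ = 0.066375 m
A total: 0.237735 m
B 0–180 m: 2.1×10⁻⁴ × 180 × 0.89 = 0.033642 m
B 180–610 m: 0.41 × 430 × 1.2×10⁻⁴ = 0.021156 m
B total: 0.054798 m
Difference: 0.237735 − 0.054798 = 0.182937 m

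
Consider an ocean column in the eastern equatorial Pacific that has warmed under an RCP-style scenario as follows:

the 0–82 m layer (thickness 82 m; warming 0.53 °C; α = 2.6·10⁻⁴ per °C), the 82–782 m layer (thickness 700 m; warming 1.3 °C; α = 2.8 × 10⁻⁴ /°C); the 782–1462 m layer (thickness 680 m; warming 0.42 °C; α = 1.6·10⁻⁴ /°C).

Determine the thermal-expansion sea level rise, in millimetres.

Layer 1: 82 × 2.6×10⁻⁴ × 0.53 = 0.0112996 m
Layer 2: 2.8×10⁻⁴ × 1.3 × 700 = 0.25480 m
1.6×10⁻⁴ × 680 × 0.42 = 0.045696 m
Δh = 0.0112996 + 0.25480 + 0.045696 = 0.3117956 m

about 312 mm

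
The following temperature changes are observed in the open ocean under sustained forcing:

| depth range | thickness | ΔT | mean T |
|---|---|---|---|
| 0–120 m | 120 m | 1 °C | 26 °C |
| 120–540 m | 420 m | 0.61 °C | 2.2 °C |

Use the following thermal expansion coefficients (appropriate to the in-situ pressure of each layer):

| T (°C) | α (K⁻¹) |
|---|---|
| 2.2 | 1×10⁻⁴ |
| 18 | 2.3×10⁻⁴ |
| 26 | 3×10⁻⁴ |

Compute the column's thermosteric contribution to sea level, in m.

Layer 1 at 26 °C → α = 3×10⁻⁴ K⁻¹
Layer 2 at 2.2 °C → α = 1×10⁻⁴ K⁻¹
Layer 1: 3×10⁻⁴ × 120 × 1 = 0.03600 m
120–540 m: 420 × 1×10⁻⁴ × 0.61 = 0.02562 m
Δh = 0.03600 + 0.02562 = 0.06162 m

Δh = 0.062 m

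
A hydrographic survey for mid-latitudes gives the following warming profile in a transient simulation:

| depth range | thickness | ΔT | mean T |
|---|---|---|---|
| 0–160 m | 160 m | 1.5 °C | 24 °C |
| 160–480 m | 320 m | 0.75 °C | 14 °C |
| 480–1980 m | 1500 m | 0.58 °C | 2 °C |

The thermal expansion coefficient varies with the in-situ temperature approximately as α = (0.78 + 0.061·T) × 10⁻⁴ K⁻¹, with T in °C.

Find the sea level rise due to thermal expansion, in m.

Layer 1: α = (0.78 + 0.061×24)×10⁻⁴ = 2.244×10⁻⁴ K⁻¹
Layer 2: α = (0.78 + 0.061×14)×10⁻⁴ = 1.634×10⁻⁴ K⁻¹
Layer 3: α = (0.78 + 0.061×2)×10⁻⁴ = 0.902×10⁻⁴ K⁻¹
0–160 m: 2.244×10⁻⁴ × 160 × 1.5 = 0.053856 m
160–480 m: 320 × 0.75 × 1.634×10⁻⁴ = 0.039216 m
Layer 3: 0.58 × 0.902×10⁻⁴ × 1500 = 0.078474 m
Δh = 0.053856 + 0.039216 + 0.078474 = 0.171546 m ≈ 0.172 m

about 0.172 m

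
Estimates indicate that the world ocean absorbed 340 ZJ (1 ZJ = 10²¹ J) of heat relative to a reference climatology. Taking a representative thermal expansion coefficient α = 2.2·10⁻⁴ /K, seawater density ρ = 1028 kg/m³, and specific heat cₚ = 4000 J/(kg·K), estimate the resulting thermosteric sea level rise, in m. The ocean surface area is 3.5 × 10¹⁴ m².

Per unit area: Q = 340×10²¹ / (3.5×10¹⁴) ≈ 9.714×10⁸ J/m²
Δh = αQ/(ρcₚ) = 2.2×10⁻⁴ × 9.714×10⁸ / (1028 × 4000) ≈ 0.051972 m

about 0.0520 m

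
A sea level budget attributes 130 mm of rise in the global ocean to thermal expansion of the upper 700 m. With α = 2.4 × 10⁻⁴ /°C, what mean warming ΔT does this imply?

ΔT = Δh/(αH) = 0.13 / (2.4×10⁻⁴ × 700) ≈ 0.7738 K

ΔT ≈ 0.774 K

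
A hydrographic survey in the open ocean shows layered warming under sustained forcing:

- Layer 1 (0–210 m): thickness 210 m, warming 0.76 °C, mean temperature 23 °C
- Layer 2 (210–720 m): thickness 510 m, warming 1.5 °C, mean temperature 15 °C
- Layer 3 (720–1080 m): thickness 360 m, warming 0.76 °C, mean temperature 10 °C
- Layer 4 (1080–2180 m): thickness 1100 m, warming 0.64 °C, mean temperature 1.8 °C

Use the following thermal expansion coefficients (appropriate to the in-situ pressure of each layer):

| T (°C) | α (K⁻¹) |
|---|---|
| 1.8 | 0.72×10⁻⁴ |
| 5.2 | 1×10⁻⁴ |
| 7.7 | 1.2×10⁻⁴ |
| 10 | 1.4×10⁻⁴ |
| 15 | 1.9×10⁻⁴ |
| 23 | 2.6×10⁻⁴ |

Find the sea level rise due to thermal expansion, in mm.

Δh ≈ 276 mm

Layer 1 at 23 °C → α = 2.6×10⁻⁴ K⁻¹
Layer 2 at 15 °C → α = 1.9×10⁻⁴ K⁻¹
Layer 3 at 10 °C → α = 1.4×10⁻⁴ K⁻¹
Layer 4 at 1.8 °C → α = 0.72×10⁻⁴ K⁻¹
210 × 0.76 × 2.6×10⁻⁴ = 0.041496 m
210–720 m: 510 × 1.9×10⁻⁴ × 1.5 = 0.14535 m
Layer 3: 0.76 × 360 × 1.4×10⁻⁴ = 0.038304 m
0.72×10⁻⁴ × 0.64 × 1100 = 0.050688 m
Δh = 0.041496 + 0.14535 + 0.038304 + 0.050688 = 0.275838 m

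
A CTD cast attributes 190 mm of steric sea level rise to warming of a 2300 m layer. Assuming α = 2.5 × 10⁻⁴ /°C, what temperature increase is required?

0.330 K

ΔT = Δh/(αH) = 0.19 / (2.5×10⁻⁴ × 2300) ≈ 0.3304 K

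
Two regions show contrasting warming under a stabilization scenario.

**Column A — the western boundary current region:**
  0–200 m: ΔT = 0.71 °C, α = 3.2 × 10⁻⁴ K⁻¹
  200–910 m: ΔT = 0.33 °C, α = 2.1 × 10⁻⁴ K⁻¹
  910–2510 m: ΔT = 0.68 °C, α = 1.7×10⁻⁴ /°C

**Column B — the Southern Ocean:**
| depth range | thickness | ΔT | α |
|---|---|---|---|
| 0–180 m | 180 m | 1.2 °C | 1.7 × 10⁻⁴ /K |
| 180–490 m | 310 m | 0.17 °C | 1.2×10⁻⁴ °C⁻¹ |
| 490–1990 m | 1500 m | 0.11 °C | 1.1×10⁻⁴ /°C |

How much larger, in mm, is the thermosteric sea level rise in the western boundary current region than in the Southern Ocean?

Δh_A − Δh_B ≈ 220 mm

A 0.71 × 200 × 3.2×10⁻⁴ = 0.04544 m
A Layer 2: 0.33 × 2.1×10⁻⁴ × 710 = 0.049203 m
A 1600 × 1.7×10⁻⁴ × 0.68 = 0.18496 m
A total: 0.279603 m
B Layer 1: 180 × 1.7×10⁻⁴ × 1.2 = 0.03672 m
B 310 × 1.2×10⁻⁴ × 0.17 = 0.006324 m
B Layer 3: 0.11 × 1.1×10⁻⁴ × 1500 = 0.01815 m
B total: 0.061194 m
Difference: 0.279603 − 0.061194 = 0.218409 m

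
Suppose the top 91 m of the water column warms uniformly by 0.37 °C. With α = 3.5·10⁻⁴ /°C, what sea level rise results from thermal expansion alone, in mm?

Δh = αΔT·H = 3.5×10⁻⁴ × 0.37 × 91 = 0.0117845 m

about 11.8 mm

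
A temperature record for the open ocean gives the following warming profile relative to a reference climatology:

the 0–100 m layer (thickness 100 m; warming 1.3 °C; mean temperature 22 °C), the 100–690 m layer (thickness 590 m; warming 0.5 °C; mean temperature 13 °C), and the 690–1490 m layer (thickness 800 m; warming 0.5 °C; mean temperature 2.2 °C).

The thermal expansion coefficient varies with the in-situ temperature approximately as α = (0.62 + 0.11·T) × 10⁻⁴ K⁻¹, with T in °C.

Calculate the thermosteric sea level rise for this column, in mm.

134 mm

Layer 1: α = (0.62 + 0.11×22)×10⁻⁴ = 3.04×10⁻⁴ K⁻¹
Layer 2: α = (0.62 + 0.11×13)×10⁻⁴ = 2.05×10⁻⁴ K⁻¹
Layer 3: α = (0.62 + 0.11×2.2)×10⁻⁴ = 0.862×10⁻⁴ K⁻¹
0–100 m: 100 × 1.3 × 3.04×10⁻⁴ = 0.03952 m
100–690 m: 0.5 × 590 × 2.05×10⁻⁴ = 0.060475 m
800 × 0.862×10⁻⁴ × 0.5 = 0.03448 m
Δh = 0.03952 + 0.060475 + 0.03448 = 0.134475 m ≈ 134 mm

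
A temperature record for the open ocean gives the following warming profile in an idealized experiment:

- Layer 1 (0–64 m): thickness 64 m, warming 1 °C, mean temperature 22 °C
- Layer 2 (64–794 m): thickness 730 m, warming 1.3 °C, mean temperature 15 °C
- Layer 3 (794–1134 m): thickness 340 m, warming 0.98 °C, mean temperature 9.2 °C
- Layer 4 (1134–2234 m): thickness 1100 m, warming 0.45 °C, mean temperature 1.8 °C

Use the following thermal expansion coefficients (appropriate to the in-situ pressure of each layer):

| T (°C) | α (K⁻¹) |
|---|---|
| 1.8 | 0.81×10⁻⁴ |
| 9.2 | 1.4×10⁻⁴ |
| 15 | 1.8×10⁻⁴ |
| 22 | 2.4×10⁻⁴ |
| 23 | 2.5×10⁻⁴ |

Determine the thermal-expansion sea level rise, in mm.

Δh ≈ 270 mm

Layer 1 at 22 °C → α = 2.4×10⁻⁴ K⁻¹
Layer 2 at 15 °C → α = 1.8×10⁻⁴ K⁻¹
Layer 3 at 9.2 °C → α = 1.4×10⁻⁴ K⁻¹
Layer 4 at 1.8 °C → α = 0.81×10⁻⁴ K⁻¹
0–64 m: 1 × 2.4×10⁻⁴ × 64 = 0.01536 m
64–794 m: 730 × 1.8×10⁻⁴ × 1.3 = 0.17082 m
794–1134 m: 0.98 × 1.4×10⁻⁴ × 340 = 0.046648 m
Layer 4: 1100 × 0.81×10⁻⁴ × 0.45 = 0.040095 m
Δh = 0.01536 + 0.17082 + 0.046648 + 0.040095 = 0.272923 m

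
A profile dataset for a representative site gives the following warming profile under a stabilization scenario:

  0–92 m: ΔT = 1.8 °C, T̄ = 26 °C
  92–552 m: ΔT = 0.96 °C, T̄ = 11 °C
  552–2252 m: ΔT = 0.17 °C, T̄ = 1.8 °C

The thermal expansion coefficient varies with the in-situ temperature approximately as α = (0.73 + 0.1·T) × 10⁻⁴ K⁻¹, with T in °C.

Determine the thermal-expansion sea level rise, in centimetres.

16 cm

Layer 1: α = (0.73 + 0.1×26)×10⁻⁴ = 3.33×10⁻⁴ K⁻¹
Layer 2: α = (0.73 + 0.1×11)×10⁻⁴ = 1.83×10⁻⁴ K⁻¹
Layer 3: α = (0.73 + 0.1×1.8)×10⁻⁴ = 0.91×10⁻⁴ K⁻¹
Layer 1: 92 × 3.33×10⁻⁴ × 1.8 = 0.0551448 m
92–552 m: 1.83×10⁻⁴ × 0.96 × 460 = 0.0808128 m
552–2252 m: 0.17 × 1700 × 0.91×10⁻⁴ = 0.026299 m
Δh = 0.0551448 + 0.0808128 + 0.026299 = 0.1622566 m ≈ 16 cm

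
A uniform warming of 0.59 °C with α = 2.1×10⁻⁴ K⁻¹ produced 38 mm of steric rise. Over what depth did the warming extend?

307 m

H = Δh/(αΔT) = 0.038 / (2.1×10⁻⁴ × 0.59) ≈ 306.7 m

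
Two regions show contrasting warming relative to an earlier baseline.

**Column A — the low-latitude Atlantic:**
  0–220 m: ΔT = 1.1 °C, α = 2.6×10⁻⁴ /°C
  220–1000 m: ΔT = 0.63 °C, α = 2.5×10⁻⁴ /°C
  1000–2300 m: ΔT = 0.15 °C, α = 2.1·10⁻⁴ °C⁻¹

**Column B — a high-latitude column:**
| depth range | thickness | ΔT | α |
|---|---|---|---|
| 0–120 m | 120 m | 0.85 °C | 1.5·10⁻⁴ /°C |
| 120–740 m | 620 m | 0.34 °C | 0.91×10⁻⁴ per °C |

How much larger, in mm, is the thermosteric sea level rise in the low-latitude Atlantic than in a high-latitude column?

A 0–220 m: 1.1 × 2.6×10⁻⁴ × 220 = 0.06292 m
A Layer 2: 2.5×10⁻⁴ × 780 × 0.63 = 0.12285 m
A 0.15 × 2.1×10⁻⁴ × 1300 = 0.04095 m
A total: 0.22672 m
B Layer 1: 1.5×10⁻⁴ × 0.85 × 120 = 0.01530 m
B 120–740 m: 0.34 × 0.91×10⁻⁴ × 620 = 0.0191828 m
B total: 0.0344828 m
Difference: 0.22672 − 0.0344828 = 0.1922372 m

192 mm larger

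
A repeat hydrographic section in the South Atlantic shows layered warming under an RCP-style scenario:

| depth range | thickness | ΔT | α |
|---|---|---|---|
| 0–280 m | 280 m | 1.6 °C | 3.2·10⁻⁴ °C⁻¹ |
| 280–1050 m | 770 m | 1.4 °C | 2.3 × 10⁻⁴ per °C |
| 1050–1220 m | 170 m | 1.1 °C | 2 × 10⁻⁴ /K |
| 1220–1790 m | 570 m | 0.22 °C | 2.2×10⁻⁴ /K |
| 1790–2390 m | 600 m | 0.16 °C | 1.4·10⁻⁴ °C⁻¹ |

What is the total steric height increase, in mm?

3.2×10⁻⁴ × 280 × 1.6 = 0.14336 m
2.3×10⁻⁴ × 770 × 1.4 = 0.24794 m
1.1 × 170 × 2×10⁻⁴ = 0.03740 m
570 × 0.22 × 2.2×10⁻⁴ = 0.027588 m
1.4×10⁻⁴ × 600 × 0.16 = 0.01344 m
Δh = 0.14336 + 0.24794 + 0.03740 + 0.027588 + 0.01344 = 0.469728 m

Δh ≈ 470 mm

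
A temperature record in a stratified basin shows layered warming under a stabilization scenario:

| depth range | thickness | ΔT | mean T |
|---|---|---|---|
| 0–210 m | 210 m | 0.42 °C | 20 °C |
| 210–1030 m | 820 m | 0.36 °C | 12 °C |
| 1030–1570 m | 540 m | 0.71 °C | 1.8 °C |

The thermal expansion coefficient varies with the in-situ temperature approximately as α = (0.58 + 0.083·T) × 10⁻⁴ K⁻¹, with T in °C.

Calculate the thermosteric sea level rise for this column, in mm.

94.2 mm

Layer 1: α = (0.58 + 0.083×20)×10⁻⁴ = 2.24×10⁻⁴ K⁻¹
Layer 2: α = (0.58 + 0.083×12)×10⁻⁴ = 1.576×10⁻⁴ K⁻¹
Layer 3: α = (0.58 + 0.083×1.8)×10⁻⁴ = 0.7294×10⁻⁴ K⁻¹
2.24×10⁻⁴ × 0.42 × 210 = 0.0197568 m
210–1030 m: 820 × 1.576×10⁻⁴ × 0.36 = 0.04652352 m
Layer 3: 540 × 0.71 × 0.7294×10⁻⁴ = 0.027965196 m
Δh = 0.0197568 + 0.04652352 + 0.027965196 = 0.094245516 m ≈ 94.2 mm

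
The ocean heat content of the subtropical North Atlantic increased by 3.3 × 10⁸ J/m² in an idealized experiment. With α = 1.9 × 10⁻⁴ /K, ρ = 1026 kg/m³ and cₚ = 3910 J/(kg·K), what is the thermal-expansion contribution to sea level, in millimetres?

Δh = αQ/(ρcₚ) = 1.9×10⁻⁴ × 3.3×10⁸ / (1026 × 3910) ≈ 0.015629 m

15.6 mm of thermosteric rise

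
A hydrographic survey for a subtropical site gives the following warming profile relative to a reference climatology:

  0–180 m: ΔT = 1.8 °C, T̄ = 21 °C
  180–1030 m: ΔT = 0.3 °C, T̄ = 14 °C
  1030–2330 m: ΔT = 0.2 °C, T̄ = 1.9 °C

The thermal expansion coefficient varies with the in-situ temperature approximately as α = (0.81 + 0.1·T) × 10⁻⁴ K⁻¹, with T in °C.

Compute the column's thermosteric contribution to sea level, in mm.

Layer 1: α = (0.81 + 0.1×21)×10⁻⁴ = 2.91×10⁻⁴ K⁻¹
Layer 2: α = (0.81 + 0.1×14)×10⁻⁴ = 2.21×10⁻⁴ K⁻¹
Layer 3: α = (0.81 + 0.1×1.9)×10⁻⁴ = 1×10⁻⁴ K⁻¹
180 × 2.91×10⁻⁴ × 1.8 = 0.094284 m
180–1030 m: 850 × 0.3 × 2.21×10⁻⁴ = 0.056355 m
1×10⁻⁴ × 1300 × 0.2 = 0.02600 m
Δh = 0.094284 + 0.056355 + 0.02600 = 0.176639 m ≈ 177 mm

Δh = 177 mm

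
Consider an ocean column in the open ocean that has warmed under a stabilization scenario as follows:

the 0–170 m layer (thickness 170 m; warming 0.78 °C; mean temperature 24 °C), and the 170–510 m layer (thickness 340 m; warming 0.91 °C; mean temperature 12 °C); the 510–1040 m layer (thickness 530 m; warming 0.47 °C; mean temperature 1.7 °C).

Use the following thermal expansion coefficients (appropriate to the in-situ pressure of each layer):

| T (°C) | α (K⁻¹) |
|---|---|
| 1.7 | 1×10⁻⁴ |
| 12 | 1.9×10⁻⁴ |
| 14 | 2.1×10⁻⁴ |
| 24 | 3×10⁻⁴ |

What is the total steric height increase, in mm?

Layer 1 at 24 °C → α = 3×10⁻⁴ K⁻¹
Layer 2 at 12 °C → α = 1.9×10⁻⁴ K⁻¹
Layer 3 at 1.7 °C → α = 1×10⁻⁴ K⁻¹
0–170 m: 0.78 × 170 × 3×10⁻⁴ = 0.03978 m
Layer 2: 1.9×10⁻⁴ × 0.91 × 340 = 0.058786 m
510–1040 m: 530 × 1×10⁻⁴ × 0.47 = 0.02491 m
Δh = 0.03978 + 0.058786 + 0.02491 = 0.123476 m ≈ 120 mm

Δh ≈ 120 mm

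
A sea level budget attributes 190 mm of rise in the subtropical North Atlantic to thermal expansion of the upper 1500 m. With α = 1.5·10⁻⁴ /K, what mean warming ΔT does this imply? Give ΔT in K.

0.844 K

ΔT = Δh/(αH) = 0.19 / (1.5×10⁻⁴ × 1500) ≈ 0.8444 K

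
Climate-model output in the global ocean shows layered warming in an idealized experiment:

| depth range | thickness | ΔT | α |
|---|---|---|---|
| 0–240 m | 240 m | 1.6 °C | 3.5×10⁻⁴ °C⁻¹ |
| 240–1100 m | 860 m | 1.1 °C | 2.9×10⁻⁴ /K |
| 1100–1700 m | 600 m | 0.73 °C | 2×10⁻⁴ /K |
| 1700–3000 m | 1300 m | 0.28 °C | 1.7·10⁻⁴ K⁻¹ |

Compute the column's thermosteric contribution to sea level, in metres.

0–240 m: 1.6 × 3.5×10⁻⁴ × 240 = 0.13440 m
Layer 2: 2.9×10⁻⁴ × 860 × 1.1 = 0.27434 m
600 × 2×10⁻⁴ × 0.73 = 0.08760 m
1700–3000 m: 0.28 × 1.7×10⁻⁴ × 1300 = 0.06188 m
Δh = 0.13440 + 0.27434 + 0.08760 + 0.06188 = 0.55822 m ≈ 0.558 m

0.558 m of thermosteric rise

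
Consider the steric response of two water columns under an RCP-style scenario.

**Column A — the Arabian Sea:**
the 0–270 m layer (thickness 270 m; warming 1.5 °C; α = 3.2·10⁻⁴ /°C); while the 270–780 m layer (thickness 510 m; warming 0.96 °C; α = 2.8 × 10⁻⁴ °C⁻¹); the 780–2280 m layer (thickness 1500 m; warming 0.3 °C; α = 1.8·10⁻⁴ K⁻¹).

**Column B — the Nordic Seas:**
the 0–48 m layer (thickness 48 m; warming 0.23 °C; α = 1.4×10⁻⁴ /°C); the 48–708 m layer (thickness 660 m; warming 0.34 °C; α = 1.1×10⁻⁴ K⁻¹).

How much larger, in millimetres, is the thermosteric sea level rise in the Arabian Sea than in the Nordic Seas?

320 mm

A Layer 1: 3.2×10⁻⁴ × 270 × 1.5 = 0.12960 m
A 270–780 m: 0.96 × 2.8×10⁻⁴ × 510 = 0.137088 m
A 1500 × 0.3 × 1.8×10⁻⁴ = 0.08100 m
A total: 0.347688 m
B Layer 1: 1.4×10⁻⁴ × 0.23 × 48 = 0.0015456 m
B Layer 2: 1.1×10⁻⁴ × 660 × 0.34 = 0.024684 m
B total: 0.0262296 m
Difference: 0.347688 − 0.0262296 = 0.3214584 m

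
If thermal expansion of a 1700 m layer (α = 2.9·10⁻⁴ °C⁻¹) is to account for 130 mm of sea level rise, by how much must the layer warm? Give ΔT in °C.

0.264 °C

ΔT = Δh/(αH) = 0.13 / (2.9×10⁻⁴ × 1700) ≈ 0.2637 °C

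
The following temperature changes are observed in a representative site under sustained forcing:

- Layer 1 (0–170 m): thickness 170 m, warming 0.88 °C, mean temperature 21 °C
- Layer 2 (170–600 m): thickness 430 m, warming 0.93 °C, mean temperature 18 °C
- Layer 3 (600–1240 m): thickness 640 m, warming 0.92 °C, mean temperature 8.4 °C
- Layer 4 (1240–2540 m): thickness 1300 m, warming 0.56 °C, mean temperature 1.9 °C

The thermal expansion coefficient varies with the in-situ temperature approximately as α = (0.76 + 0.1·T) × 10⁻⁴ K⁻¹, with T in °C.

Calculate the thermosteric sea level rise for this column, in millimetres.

Δh = 309 mm

Layer 1: α = (0.76 + 0.1×21)×10⁻⁴ = 2.86×10⁻⁴ K⁻¹
Layer 2: α = (0.76 + 0.1×18)×10⁻⁴ = 2.56×10⁻⁴ K⁻¹
Layer 3: α = (0.76 + 0.1×8.4)×10⁻⁴ = 1.6×10⁻⁴ K⁻¹
Layer 4: α = (0.76 + 0.1×1.9)×10⁻⁴ = 0.95×10⁻⁴ K⁻¹
0.88 × 2.86×10⁻⁴ × 170 = 0.0427856 m
170–600 m: 430 × 2.56×10⁻⁴ × 0.93 = 0.1023744 m
640 × 1.6×10⁻⁴ × 0.92 = 0.094208 m
0.95×10⁻⁴ × 0.56 × 1300 = 0.06916 m
Δh = 0.0427856 + 0.1023744 + 0.094208 + 0.06916 = 0.308528 m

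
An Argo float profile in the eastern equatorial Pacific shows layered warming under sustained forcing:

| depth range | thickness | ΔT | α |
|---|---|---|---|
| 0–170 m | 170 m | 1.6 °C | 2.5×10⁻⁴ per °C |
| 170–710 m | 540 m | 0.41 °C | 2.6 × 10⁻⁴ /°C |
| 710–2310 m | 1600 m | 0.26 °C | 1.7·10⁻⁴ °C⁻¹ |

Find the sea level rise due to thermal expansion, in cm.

20 cm

Layer 1: 170 × 2.5×10⁻⁴ × 1.6 = 0.06800 m
0.41 × 540 × 2.6×10⁻⁴ = 0.057564 m
710–2310 m: 0.26 × 1600 × 1.7×10⁻⁴ = 0.07072 m
Δh = 0.06800 + 0.057564 + 0.07072 = 0.196284 m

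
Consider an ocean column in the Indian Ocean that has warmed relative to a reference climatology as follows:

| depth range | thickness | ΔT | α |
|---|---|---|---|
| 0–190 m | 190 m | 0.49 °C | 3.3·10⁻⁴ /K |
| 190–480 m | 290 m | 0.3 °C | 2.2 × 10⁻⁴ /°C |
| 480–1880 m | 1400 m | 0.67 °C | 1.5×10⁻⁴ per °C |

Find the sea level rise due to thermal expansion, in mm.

0.49 × 3.3×10⁻⁴ × 190 = 0.030723 m
190–480 m: 0.3 × 2.2×10⁻⁴ × 290 = 0.01914 m
480–1880 m: 0.67 × 1400 × 1.5×10⁻⁴ = 0.14070 m
Δh = 0.030723 + 0.01914 + 0.14070 = 0.190563 m

Δh = 190 mm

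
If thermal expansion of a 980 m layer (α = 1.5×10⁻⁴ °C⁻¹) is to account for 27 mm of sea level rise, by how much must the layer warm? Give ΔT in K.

ΔT ≈ 0.18 K

ΔT = Δh/(αH) = 0.027 / (1.5×10⁻⁴ × 980) ≈ 0.1837 K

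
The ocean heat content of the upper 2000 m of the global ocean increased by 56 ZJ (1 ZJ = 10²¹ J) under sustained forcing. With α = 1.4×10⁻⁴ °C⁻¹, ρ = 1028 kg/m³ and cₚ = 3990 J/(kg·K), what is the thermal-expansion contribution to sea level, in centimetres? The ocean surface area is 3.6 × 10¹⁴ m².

Per unit area: Q = 56×10²¹ / (3.6×10¹⁴) ≈ 1.556×10⁸ J/m²
Δh = αQ/(ρcₚ) = 1.4×10⁻⁴ × 1.556×10⁸ / (1028 × 3990) ≈ 0.0053109 m

Δh = 0.531 cm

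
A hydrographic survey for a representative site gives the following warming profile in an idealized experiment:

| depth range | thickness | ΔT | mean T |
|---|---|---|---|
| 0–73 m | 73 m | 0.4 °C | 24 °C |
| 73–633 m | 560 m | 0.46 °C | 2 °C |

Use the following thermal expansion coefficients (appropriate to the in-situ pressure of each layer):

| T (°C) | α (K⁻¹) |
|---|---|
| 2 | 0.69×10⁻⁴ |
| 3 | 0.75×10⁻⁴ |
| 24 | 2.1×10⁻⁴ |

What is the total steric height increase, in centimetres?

Layer 1 at 24 °C → α = 2.1×10⁻⁴ K⁻¹
Layer 2 at 2 °C → α = 0.69×10⁻⁴ K⁻¹
Layer 1: 2.1×10⁻⁴ × 0.4 × 73 = 0.006132 m
0.46 × 0.69×10⁻⁴ × 560 = 0.0177744 m
Δh = 0.006132 + 0.0177744 = 0.0239064 m ≈ 2.4 cm

2.4 cm of thermosteric rise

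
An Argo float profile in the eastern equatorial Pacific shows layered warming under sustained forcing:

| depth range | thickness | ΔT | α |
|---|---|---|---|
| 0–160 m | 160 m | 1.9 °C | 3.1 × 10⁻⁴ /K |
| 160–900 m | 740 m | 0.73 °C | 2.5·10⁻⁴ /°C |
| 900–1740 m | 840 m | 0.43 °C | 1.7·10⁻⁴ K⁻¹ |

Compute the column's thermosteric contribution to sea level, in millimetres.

3.1×10⁻⁴ × 160 × 1.9 = 0.09424 m
0.73 × 2.5×10⁻⁴ × 740 = 0.13505 m
900–1740 m: 840 × 1.7×10⁻⁴ × 0.43 = 0.061404 m
Δh = 0.09424 + 0.13505 + 0.061404 = 0.290694 m

291 mm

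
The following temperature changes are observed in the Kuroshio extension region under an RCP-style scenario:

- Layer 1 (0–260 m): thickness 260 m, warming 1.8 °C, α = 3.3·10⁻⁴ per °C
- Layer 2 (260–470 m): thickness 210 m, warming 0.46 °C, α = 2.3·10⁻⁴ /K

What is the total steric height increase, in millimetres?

177 mm

1.8 × 260 × 3.3×10⁻⁴ = 0.15444 m
260–470 m: 0.46 × 2.3×10⁻⁴ × 210 = 0.022218 m
Δh = 0.15444 + 0.022218 = 0.176658 m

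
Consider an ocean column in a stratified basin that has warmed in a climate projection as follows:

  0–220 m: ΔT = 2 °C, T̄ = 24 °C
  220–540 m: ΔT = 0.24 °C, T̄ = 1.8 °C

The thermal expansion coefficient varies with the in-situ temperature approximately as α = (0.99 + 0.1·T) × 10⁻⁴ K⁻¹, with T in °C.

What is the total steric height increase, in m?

Δh = 0.158 m

Layer 1: α = (0.99 + 0.1×24)×10⁻⁴ = 3.39×10⁻⁴ K⁻¹
Layer 2: α = (0.99 + 0.1×1.8)×10⁻⁴ = 1.17×10⁻⁴ K⁻¹
220 × 3.39×10⁻⁴ × 2 = 0.14916 m
0.24 × 1.17×10⁻⁴ × 320 = 0.0089856 m
Δh = 0.14916 + 0.0089856 = 0.1581456 m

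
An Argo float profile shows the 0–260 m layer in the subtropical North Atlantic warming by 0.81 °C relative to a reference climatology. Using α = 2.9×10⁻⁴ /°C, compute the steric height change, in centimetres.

Δh ≈ 6.1 cm

Δh = αΔT·H = 2.9×10⁻⁴ × 0.81 × 260 = 0.061074 m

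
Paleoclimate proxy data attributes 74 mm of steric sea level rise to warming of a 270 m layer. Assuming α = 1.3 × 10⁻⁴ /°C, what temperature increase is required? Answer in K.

ΔT = Δh/(αH) = 0.074 / (1.3×10⁻⁴ × 270) ≈ 2.108 K

ΔT ≈ 2.1 K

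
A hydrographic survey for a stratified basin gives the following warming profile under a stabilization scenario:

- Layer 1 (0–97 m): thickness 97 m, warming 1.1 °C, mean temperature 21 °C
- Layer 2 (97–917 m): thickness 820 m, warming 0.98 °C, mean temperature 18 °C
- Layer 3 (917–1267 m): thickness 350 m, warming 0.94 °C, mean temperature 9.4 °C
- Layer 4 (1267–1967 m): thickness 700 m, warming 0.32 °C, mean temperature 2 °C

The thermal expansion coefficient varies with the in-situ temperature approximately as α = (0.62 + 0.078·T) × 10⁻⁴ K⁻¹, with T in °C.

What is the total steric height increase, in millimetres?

Layer 1: α = (0.62 + 0.078×21)×10⁻⁴ = 2.258×10⁻⁴ K⁻¹
Layer 2: α = (0.62 + 0.078×18)×10⁻⁴ = 2.024×10⁻⁴ K⁻¹
Layer 3: α = (0.62 + 0.078×9.4)×10⁻⁴ = 1.3532×10⁻⁴ K⁻¹
Layer 4: α = (0.62 + 0.078×2)×10⁻⁴ = 0.776×10⁻⁴ K⁻¹
2.258×10⁻⁴ × 1.1 × 97 = 0.02409286 m
0.98 × 820 × 2.024×10⁻⁴ = 0.16264864 m
Layer 3: 350 × 0.94 × 1.3532×10⁻⁴ = 0.04452028 m
700 × 0.32 × 0.776×10⁻⁴ = 0.0173824 m
Δh = 0.02409286 + 0.16264864 + 0.04452028 + 0.0173824 = 0.24864418 m ≈ 250 mm

250 mm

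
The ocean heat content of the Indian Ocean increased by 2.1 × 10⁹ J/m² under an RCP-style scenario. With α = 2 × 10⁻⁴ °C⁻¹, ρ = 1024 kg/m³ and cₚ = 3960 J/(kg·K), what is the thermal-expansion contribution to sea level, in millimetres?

Δh = 100 mm

Δh = αQ/(ρcₚ) = 2×10⁻⁴ × 2.1×10⁹ / (1024 × 3960) ≈ 0.10357 m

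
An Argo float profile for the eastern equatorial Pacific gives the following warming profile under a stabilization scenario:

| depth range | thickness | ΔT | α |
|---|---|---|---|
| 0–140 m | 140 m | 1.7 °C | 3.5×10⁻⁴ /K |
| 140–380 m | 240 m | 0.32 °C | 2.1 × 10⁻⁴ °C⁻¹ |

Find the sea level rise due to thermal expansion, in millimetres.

140 × 1.7 × 3.5×10⁻⁴ = 0.08330 m
Layer 2: 240 × 2.1×10⁻⁴ × 0.32 = 0.016128 m
Δh = 0.08330 + 0.016128 = 0.099428 m

99 mm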